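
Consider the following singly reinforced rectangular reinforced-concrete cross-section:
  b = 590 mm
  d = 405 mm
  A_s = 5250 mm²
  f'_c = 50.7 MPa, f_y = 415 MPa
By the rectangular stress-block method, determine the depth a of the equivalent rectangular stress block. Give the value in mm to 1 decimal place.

T = A_s f_y = 5250 × 415 = 2178750 N = 2178.75 kN.
Setting C = 0.85 f'_c a b equal to T: a = 2178750/(0.85 × 50.7 × 590) = 85.7 mm.

a ≈ 85.7 mm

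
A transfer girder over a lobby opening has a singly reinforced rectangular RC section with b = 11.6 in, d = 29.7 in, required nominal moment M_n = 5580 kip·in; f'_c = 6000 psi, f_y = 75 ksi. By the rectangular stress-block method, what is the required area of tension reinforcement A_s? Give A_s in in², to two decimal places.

From M_n = 0.85 f'_c a b (d − a/2):
a = d − √(d² − 2M_n/(0.85 f'_c b)) = 29.7 − √(29.7² − 2 × 5580/(0.85 × 6 × 11.6)) = 3.367 in.
A_s = 0.85 f'_c a b / f_y = 0.85 × 6 × 3.367 × 11.6 / 75 = 2.656 in².

A_s ≈ 2.66 in²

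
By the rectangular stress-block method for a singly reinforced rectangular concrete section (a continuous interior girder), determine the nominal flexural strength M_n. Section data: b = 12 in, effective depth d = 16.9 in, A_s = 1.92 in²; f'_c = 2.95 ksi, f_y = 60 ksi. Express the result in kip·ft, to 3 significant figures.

M_n ≈ 144 kip·ft

T = A_s f_y = 1.92 × 60 = 115.2 kips.
a = T/(0.85 f'_c b) = 115.2/(0.85 × 2.95 × 12) = 3.829 in.
M_n = T(d − a/2) = 115.2 × (16.9 − 1.9145) = 1726.3 kip·in = 1726.3/12 = 143.86 kip·ft.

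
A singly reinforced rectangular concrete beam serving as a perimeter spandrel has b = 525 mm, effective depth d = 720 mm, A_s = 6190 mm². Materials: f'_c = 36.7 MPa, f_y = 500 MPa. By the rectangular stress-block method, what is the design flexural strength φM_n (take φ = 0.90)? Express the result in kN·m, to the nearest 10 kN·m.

T = A_s f_y = 6190 × 500 = 3095000 N = 3095 kN.
From C = T: a = T/(0.85 f'_c b) = 3095000/(0.85 × 36.7 × 525) = 188.98 mm.
M_n = T(d − a/2) = 3095 kN × (720 − 94.49) mm = 1935.95 kN·m.
φM_n = 0.90 × 1935.95 = 1742.36 kN·m.

φM_n ≈ 1740 kN·m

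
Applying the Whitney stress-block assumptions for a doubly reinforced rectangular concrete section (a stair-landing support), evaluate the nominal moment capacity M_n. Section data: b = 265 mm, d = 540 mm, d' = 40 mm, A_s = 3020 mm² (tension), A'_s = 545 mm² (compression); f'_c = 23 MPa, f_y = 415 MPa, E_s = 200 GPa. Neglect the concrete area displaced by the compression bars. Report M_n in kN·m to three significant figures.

Assume both tension and compression steel yield.
Net tension couple steel: A_s − A'_s = 2475 mm².
a = (A_s − A'_s) f_y / (0.85 f'_c b) = 1027125/(0.85 × 23 × 265) = 198.26 mm.
c = a/β₁ = 198.26/0.85 = 233.25 mm; ε'_s = 0.003(c − d')/c = 0.0025 ≥ f_y/E_s = 0.0021, so compression steel does yield.
M_n = (A_s − A'_s) f_y (d − a/2) + A'_s f_y (d − d') = [1027125 × (540 − 99.13) + 226175 × (540 − 40)] × 10⁻⁶ = 452.83 + 113.09 = 565.92 kN·m.

M_n ≈ 566 kN·m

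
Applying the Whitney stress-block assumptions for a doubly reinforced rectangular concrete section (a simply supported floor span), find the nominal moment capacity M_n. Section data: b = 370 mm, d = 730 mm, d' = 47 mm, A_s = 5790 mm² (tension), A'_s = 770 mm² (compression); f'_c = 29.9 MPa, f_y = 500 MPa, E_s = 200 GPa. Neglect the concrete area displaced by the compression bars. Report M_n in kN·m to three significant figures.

Assume both tension and compression steel yield.
Net tension couple steel: A_s − A'_s = 5020 mm².
a = (A_s − A'_s) f_y / (0.85 f'_c b) = 2510000/(0.85 × 29.9 × 370) = 266.92 mm.
c = a/β₁ = 266.92/0.836 = 319.28 mm; ε'_s = 0.003(c − d')/c = 0.0026 ≥ f_y/E_s = 0.0025, so compression steel does yield.
M_n = (A_s − A'_s) f_y (d − a/2) + A'_s f_y (d − d') = [2510000 × (730 − 133.46) + 385000 × (730 − 47)] × 10⁻⁶ = 1497.32 + 262.96 = 1760.28 kN·m.

M_n ≈ 1760 kN·m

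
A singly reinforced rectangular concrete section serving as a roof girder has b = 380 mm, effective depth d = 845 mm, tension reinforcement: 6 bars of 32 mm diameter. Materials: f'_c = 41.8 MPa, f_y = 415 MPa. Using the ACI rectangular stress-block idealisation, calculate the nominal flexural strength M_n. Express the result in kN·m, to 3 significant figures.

M_n ≈ 1540 kN·m

A_s = 6 × 804 = 4824 mm².
T = A_s f_y = 4824 × 415 = 2001960 N = 2001.96 kN.
From C = T: a = T/(0.85 f'_c b) = 2001960/(0.85 × 41.8 × 380) = 148.28 mm.
M_n = T(d − a/2) = 2001.96 kN × (845 − 74.14) mm = 1543.23 kN·m.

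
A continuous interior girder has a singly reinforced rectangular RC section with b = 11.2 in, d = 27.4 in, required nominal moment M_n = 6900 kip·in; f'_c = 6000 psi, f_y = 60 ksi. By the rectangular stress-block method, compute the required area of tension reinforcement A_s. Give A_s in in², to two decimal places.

From M_n = 0.85 f'_c a b (d − a/2):
a = d − √(d² − 2M_n/(0.85 f'_c b)) = 27.4 − √(27.4² − 2 × 6900/(0.85 × 6 × 11.2)) = 4.835 in.
A_s = 0.85 f'_c a b / f_y = 0.85 × 6 × 4.835 × 11.2 / 60 = 4.603 in².

A_s ≈ 4.60 in²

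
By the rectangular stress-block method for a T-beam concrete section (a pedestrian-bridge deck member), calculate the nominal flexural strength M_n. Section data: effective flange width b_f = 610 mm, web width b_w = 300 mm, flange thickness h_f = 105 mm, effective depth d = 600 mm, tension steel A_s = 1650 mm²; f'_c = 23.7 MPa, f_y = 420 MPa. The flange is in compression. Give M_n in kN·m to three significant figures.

M_n ≈ 396 kN·m

Tension: T = A_s f_y = 1650 × 420 = 693000 N.
Try a within the flange: a = T/(0.85 f'_c b_f) = 693000/(0.85 × 23.7 × 610) = 56.39 mm.
Since a = 56.39 ≤ h_f = 105 mm, the stress block lies entirely in the flange; analyse as a rectangular beam of width b_f.
M_n = T(d − a/2) = 693000 × (600 − 28.195) = 396.26 × 10⁶ N·mm.
M_n = 396.26 kN·m.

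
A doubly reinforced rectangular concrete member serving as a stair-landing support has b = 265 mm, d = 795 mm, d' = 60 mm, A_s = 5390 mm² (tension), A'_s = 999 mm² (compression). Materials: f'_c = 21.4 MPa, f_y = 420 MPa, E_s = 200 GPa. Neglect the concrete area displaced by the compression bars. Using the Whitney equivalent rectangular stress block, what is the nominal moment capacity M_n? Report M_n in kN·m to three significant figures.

M_n ≈ 1420 kN·m

Assume both tension and compression steel yield.
Net tension couple steel: A_s − A'_s = 4391 mm².
a = (A_s − A'_s) f_y / (0.85 f'_c b) = 1844220/(0.85 × 21.4 × 265) = 382.59 mm.
c = a/β₁ = 382.59/0.85 = 450.11 mm; ε'_s = 0.003(c − d')/c = 0.0026 ≥ f_y/E_s = 0.0021, so compression steel does yield.
M_n = (A_s − A'_s) f_y (d − a/2) + A'_s f_y (d − d') = [1844220 × (795 − 191.295) + 419580 × (795 − 60)] × 10⁻⁶ = 1113.36 + 308.39 = 1421.75 kN·m.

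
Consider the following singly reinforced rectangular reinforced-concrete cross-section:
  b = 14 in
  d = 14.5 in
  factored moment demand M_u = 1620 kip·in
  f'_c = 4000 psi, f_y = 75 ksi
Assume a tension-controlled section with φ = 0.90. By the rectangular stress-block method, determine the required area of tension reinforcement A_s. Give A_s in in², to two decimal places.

A_s ≈ 1.84 in²

M_n = M_u/φ = 1620/0.90 = 1800 kip·in.
From M_n = 0.85 f'_c a b (d − a/2):
a = d − √(d² − 2M_n/(0.85 f'_c b)) = 14.5 − √(14.5² − 2 × 1800/(0.85 × 4 × 14)) = 2.897 in.
A_s = 0.85 f'_c a b / f_y = 0.85 × 4 × 2.897 × 14 / 75 = 1.839 in².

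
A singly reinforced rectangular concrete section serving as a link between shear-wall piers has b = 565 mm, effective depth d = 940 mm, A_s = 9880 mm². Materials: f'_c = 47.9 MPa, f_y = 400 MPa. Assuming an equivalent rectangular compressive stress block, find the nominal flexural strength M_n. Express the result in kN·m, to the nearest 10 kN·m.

M_n ≈ 3380 kN·m

T = A_s f_y = 9880 × 400 = 3952000 N = 3952 kN.
From C = T: a = T/(0.85 f'_c b) = 3952000/(0.85 × 47.9 × 565) = 171.80 mm.
M_n = T(d − a/2) = 3952 kN × (940 − 85.9) mm = 3375.40 kN·m.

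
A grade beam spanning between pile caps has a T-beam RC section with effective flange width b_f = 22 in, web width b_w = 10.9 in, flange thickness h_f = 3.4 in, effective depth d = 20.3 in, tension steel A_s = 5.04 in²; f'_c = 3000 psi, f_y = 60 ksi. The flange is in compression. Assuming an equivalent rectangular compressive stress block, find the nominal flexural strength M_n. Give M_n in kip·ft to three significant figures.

M_n ≈ 434 kip·ft

Tension: T = A_s f_y = 5.04 × 60 = 302.4 kips.
Try a within the flange: a = T/(0.85 f'_c b_f) = 302.4/(0.85 × 3 × 22) = 5.390 in.
a = 5.390 > h_f = 3.4 in: the block extends into the web. Split into flange-overhang and web parts.
C_f = 0.85 f'_c (b_f − b_w) h_f = 0.85 × 3 × (22 − 10.9) × 3.4 = 96.2 kips.
Remaining web compression depth: a_w = (T − C_f)/(0.85 f'_c b_w) = (302.4 − 96.2)/(0.85 × 3 × 10.9) = 7.419 in.
M_n = C_f(d − h_f/2) + (T − C_f)(d − a_w/2) = 96.2 × (20.3 − 1.7) + 206.2 × (20.3 − 3.7095) = 1789.3 + 3421.0 = 5210.3 kip·in.
M_n = 5210.3/12 = 434.19 kip·ft.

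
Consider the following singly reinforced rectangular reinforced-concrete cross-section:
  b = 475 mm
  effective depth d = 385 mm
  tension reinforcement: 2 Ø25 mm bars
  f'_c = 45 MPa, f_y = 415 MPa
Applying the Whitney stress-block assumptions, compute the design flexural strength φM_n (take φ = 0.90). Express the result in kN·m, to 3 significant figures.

φM_n ≈ 137 kN·m

A_s = 2 × 491 = 982 mm².
T = A_s f_y = 982 × 415 = 407530 N = 407.53 kN.
From C = T: a = T/(0.85 f'_c b) = 407530/(0.85 × 45 × 475) = 22.43 mm.
M_n = T(d − a/2) = 407.53 kN × (385 − 11.215) mm = 152.33 kN·m.
φM_n = 0.90 × 152.33 = 137.10 kN·m.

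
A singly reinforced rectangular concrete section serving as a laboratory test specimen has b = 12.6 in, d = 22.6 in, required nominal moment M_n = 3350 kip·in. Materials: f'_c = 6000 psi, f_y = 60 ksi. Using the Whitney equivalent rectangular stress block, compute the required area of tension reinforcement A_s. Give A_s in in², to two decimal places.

From M_n = 0.85 f'_c a b (d − a/2):
a = d − √(d² − 2M_n/(0.85 f'_c b)) = 22.6 − √(22.6² − 2 × 3350/(0.85 × 6 × 12.6)) = 2.438 in.
A_s = 0.85 f'_c a b / f_y = 0.85 × 6 × 2.438 × 12.6 / 60 = 2.611 in².

A_s ≈ 2.61 in²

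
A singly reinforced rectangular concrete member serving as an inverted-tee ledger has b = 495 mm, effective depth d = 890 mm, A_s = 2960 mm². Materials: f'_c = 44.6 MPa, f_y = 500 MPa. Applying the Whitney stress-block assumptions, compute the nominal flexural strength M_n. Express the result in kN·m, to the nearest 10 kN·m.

T = A_s f_y = 2960 × 500 = 1480000 N = 1480 kN.
From C = T: a = T/(0.85 f'_c b) = 1480000/(0.85 × 44.6 × 495) = 78.87 mm.
M_n = T(d − a/2) = 1480 kN × (890 − 39.435) mm = 1258.84 kN·m.

M_n ≈ 1260 kN·m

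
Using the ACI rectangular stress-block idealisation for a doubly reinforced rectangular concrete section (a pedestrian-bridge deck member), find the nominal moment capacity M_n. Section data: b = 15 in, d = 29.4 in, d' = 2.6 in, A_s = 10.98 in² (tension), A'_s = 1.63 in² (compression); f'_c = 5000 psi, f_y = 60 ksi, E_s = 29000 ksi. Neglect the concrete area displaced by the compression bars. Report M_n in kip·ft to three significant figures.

M_n ≈ 1390 kip·ft

Assume both steels yield.
a = (A_s − A'_s) f_y/(0.85 f'_c b) = (10.98 − 1.63) × 60/(0.85 × 5 × 15) = 8.800 in.
c = a/β₁ = 8.800/0.8 = 11.000 in; ε'_s = 0.003(c − d')/c = 0.0023 ≥ ε_y = 0.0021, so the compression steel yields.
M_n = (A_s − A'_s) f_y (d − a/2) + A'_s f_y (d − d') = 561 × (29.4 − 4.4) + 97.8 × (29.4 − 2.6) = 14025.0 + 2621.0 = 16646.0 kip·in = 16646.0/12 = 1387.17 kip·ft.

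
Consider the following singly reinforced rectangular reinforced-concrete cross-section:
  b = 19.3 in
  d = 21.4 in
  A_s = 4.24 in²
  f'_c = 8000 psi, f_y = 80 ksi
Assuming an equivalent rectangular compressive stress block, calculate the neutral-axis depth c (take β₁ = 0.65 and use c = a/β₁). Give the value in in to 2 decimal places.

T = A_s f_y = 4.24 × 80 = 339.2 kips.
a = T/(0.85 f'_c b) = 339.2/(0.85 × 8 × 19.3) = 2.5846 in.
With β₁ = 0.65, c = a/β₁ = 2.5846/0.65 = 3.98 in.

c ≈ 3.98 in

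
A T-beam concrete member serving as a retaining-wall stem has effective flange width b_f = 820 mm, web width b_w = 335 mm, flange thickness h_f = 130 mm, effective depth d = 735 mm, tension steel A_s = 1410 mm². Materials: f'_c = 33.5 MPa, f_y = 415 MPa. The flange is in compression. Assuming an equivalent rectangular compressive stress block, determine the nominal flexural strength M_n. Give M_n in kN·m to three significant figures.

Tension: T = A_s f_y = 1410 × 415 = 585150 N.
Try a within the flange: a = T/(0.85 f'_c b_f) = 585150/(0.85 × 33.5 × 820) = 25.06 mm.
Since a = 25.06 ≤ h_f = 130 mm, the stress block lies entirely in the flange; analyse as a rectangular beam of width b_f.
M_n = T(d − a/2) = 585150 × (735 − 12.53) = 422.75 × 10⁶ N·mm.
M_n = 422.75 kN·m.

M_n ≈ 423 kN·m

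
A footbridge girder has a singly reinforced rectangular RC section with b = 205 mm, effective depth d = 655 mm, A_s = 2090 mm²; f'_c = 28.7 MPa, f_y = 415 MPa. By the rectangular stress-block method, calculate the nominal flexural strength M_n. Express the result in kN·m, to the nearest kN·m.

M_n ≈ 493 kN·m

T = A_s f_y = 2090 × 415 = 867350 N = 867.35 kN.
From C = T: a = T/(0.85 f'_c b) = 867350/(0.85 × 28.7 × 205) = 173.44 mm.
M_n = T(d − a/2) = 867.35 kN × (655 − 86.72) mm = 492.90 kN·m.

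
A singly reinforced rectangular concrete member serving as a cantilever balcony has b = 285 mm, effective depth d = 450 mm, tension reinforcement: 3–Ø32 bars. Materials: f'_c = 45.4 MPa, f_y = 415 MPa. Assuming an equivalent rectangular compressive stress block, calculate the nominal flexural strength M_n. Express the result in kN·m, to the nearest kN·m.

M_n ≈ 405 kN·m

A_s = 3 × 804 = 2412 mm².
T = A_s f_y = 2412 × 415 = 1000980 N = 1000.98 kN.
From C = T: a = T/(0.85 f'_c b) = 1000980/(0.85 × 45.4 × 285) = 91.01 mm.
M_n = T(d − a/2) = 1000.98 kN × (450 − 45.505) mm = 404.89 kN·m.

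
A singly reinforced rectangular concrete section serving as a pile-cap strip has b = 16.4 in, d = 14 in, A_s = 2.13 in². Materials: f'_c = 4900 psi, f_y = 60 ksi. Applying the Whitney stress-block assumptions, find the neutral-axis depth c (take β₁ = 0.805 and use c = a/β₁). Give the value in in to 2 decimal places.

T = A_s f_y = 2.13 × 60 = 127.8 kips.
a = T/(0.85 f'_c b) = 127.8/(0.85 × 4.9 × 16.4) = 1.8710 in.
With β₁ = 0.805, c = a/β₁ = 1.8710/0.805 = 2.32 in.

c ≈ 2.32 in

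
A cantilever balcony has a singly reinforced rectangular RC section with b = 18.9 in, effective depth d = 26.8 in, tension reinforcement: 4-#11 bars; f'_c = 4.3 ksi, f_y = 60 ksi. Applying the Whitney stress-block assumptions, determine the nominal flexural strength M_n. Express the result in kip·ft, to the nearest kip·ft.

A_s = 4 × 1.56 = 6.24 in².
T = A_s f_y = 6.24 × 60 = 374.4 kips.
a = T/(0.85 f'_c b) = 374.4/(0.85 × 4.3 × 18.9) = 5.420 in.
M_n = T(d − a/2) = 374.4 × (26.8 − 2.71) = 9019.3 kip·in = 9019.3/12 = 751.61 kip·ft.

M_n ≈ 752 kip·ft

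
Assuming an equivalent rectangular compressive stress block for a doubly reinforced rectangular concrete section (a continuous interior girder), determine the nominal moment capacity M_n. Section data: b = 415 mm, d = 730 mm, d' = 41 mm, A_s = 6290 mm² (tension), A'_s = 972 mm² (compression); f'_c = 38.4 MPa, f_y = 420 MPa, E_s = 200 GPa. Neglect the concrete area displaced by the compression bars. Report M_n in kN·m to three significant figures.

Assume both tension and compression steel yield.
Net tension couple steel: A_s − A'_s = 5318 mm².
a = (A_s − A'_s) f_y / (0.85 f'_c b) = 2233560/(0.85 × 38.4 × 415) = 164.89 mm.
c = a/β₁ = 164.89/0.776 = 212.49 mm; ε'_s = 0.003(c − d')/c = 0.0024 ≥ f_y/E_s = 0.0021, so compression steel does yield.
M_n = (A_s − A'_s) f_y (d − a/2) + A'_s f_y (d − d') = [2233560 × (730 − 82.445) + 408240 × (730 − 41)] × 10⁻⁶ = 1446.35 + 281.28 = 1727.63 kN·m.

M_n ≈ 1730 kN·m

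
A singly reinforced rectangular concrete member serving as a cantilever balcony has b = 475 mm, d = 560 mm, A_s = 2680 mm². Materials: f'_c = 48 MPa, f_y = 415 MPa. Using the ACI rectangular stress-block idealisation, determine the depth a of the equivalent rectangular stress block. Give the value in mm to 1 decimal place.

a ≈ 57.4 mm

T = A_s f_y = 2680 × 415 = 1112200 N = 1112.2 kN.
Setting C = 0.85 f'_c a b equal to T: a = 1112200/(0.85 × 48 × 475) = 57.4 mm.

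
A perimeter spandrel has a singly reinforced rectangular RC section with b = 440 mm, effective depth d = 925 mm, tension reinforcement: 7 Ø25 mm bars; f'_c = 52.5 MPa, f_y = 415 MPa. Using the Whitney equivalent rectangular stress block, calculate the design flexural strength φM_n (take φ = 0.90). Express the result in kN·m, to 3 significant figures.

A_s = 7 × 491 = 3437 mm².
T = A_s f_y = 3437 × 415 = 1426355 N = 1426.355 kN.
From C = T: a = T/(0.85 f'_c b) = 1426355/(0.85 × 52.5 × 440) = 72.64 mm.
M_n = T(d − a/2) = 1426.355 kN × (925 − 36.32) mm = 1267.57 kN·m.
φM_n = 0.90 × 1267.57 = 1140.81 kN·m.

φM_n ≈ 1140 kN·m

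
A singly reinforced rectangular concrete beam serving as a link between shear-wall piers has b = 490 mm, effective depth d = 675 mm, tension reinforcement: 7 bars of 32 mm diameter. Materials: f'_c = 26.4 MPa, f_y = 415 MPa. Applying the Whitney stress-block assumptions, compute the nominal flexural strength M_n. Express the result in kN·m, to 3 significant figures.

A_s = 7 × 804 = 5628 mm².
T = A_s f_y = 5628 × 415 = 2335620 N = 2335.62 kN.
From C = T: a = T/(0.85 f'_c b) = 2335620/(0.85 × 26.4 × 490) = 212.41 mm.
M_n = T(d − a/2) = 2335.62 kN × (675 − 106.205) mm = 1328.49 kN·m.

M_n ≈ 1330 kN·m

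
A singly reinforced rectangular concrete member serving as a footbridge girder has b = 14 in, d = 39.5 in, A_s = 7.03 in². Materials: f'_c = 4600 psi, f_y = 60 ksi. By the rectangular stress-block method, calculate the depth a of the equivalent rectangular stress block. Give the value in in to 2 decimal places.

a ≈ 7.71 in

T = A_s f_y = 7.03 × 60 = 421.8 kips.
a = T/(0.85 f'_c b) = 421.8/(0.85 × 4.6 × 14) = 7.71 in.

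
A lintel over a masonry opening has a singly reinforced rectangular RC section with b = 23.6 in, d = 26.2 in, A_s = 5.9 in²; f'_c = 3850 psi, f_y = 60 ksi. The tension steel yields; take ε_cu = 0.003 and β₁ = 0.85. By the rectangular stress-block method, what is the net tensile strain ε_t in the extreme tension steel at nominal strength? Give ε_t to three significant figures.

a = A_s f_y/(0.85 f'_c b) = 4.584 in.
β₁ = 0.85, so c = a/β₁ = 4.584/0.85 = 5.393 in.
From the linear strain diagram with ε_cu = 0.003: ε_t = 0.003 (d − c)/c = 0.003 × (26.2 − 5.393)/5.393 = 0.0116.
Since ε_t ≥ 0.005, the section is tension-controlled.

ε_t ≈ 0.0116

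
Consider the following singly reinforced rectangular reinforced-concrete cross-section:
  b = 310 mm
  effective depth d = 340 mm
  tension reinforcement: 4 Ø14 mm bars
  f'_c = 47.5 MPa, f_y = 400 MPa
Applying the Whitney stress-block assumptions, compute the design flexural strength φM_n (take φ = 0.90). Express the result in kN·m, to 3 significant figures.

φM_n ≈ 73.2 kN·m

A_s = 4 × 154 = 616 mm².
T = A_s f_y = 616 × 400 = 246400 N = 246.4 kN.
From C = T: a = T/(0.85 f'_c b) = 246400/(0.85 × 47.5 × 310) = 19.69 mm.
M_n = T(d − a/2) = 246.4 kN × (340 − 9.845) mm = 81.35 kN·m.
φM_n = 0.90 × 81.35 = 73.22 kN·m.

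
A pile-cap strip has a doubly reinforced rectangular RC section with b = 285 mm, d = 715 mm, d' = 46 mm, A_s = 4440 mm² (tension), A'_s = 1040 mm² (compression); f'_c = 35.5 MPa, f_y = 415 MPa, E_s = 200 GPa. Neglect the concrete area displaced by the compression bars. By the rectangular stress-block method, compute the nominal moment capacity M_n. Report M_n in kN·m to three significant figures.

M_n ≈ 1180 kN·m

Assume both tension and compression steel yield.
Net tension couple steel: A_s − A'_s = 3400 mm².
a = (A_s − A'_s) f_y / (0.85 f'_c b) = 1411000/(0.85 × 35.5 × 285) = 164.07 mm.
c = a/β₁ = 164.07/0.796 = 206.12 mm; ε'_s = 0.003(c − d')/c = 0.0023 ≥ f_y/E_s = 0.0021, so compression steel does yield.
M_n = (A_s − A'_s) f_y (d − a/2) + A'_s f_y (d − d') = [1411000 × (715 − 82.035) + 431600 × (715 − 46)] × 10⁻⁶ = 893.11 + 288.74 = 1181.85 kN·m.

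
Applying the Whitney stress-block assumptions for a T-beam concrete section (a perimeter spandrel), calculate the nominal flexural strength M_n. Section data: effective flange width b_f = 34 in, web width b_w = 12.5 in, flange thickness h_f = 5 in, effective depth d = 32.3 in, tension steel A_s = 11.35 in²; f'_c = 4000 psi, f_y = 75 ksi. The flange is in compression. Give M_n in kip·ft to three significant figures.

Tension: T = A_s f_y = 11.35 × 75 = 851.25 kips.
Try a within the flange: a = T/(0.85 f'_c b_f) = 851.25/(0.85 × 4 × 34) = 7.364 in.
a = 7.364 > h_f = 5 in: the block extends into the web. Split into flange-overhang and web parts.
C_f = 0.85 f'_c (b_f − b_w) h_f = 0.85 × 4 × (34 − 12.5) × 5 = 365.5 kips.
Remaining web compression depth: a_w = (T − C_f)/(0.85 f'_c b_w) = (851.25 − 365.5)/(0.85 × 4 × 12.5) = 11.429 in.
M_n = C_f(d − h_f/2) + (T − C_f)(d − a_w/2) = 365.5 × (32.3 − 2.5) + 485.75 × (32.3 − 5.7145) = 10891.9 + 12913.9 = 23805.8 kip·in.
M_n = 23805.8/12 = 1983.82 kip·ft.

M_n ≈ 1980 kip·ft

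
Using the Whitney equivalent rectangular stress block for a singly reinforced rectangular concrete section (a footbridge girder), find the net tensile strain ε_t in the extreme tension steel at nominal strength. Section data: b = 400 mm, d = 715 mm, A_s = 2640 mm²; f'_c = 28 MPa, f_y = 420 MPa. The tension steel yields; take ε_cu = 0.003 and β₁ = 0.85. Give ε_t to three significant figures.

a = A_s f_y/(0.85 f'_c b) = 116.47 mm.
β₁ = 0.85, so c = a/β₁ = 116.47/0.85 = 137.02 mm.
From the linear strain diagram with ε_cu = 0.003: ε_t = 0.003 (d − c)/c = 0.003 × (715 − 137.02)/137.02 = 0.0127.
Since ε_t ≥ 0.005, the section is tension-controlled.

ε_t ≈ 0.0127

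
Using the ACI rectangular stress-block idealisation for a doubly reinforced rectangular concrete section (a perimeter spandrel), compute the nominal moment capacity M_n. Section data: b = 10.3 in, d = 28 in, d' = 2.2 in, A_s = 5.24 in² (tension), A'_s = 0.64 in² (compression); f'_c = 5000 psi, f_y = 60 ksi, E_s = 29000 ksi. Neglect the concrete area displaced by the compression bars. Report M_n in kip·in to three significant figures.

M_n ≈ 7850 kip·in

Assume both steels yield.
a = (A_s − A'_s) f_y/(0.85 f'_c b) = (5.24 − 0.64) × 60/(0.85 × 5 × 10.3) = 6.305 in.
c = a/β₁ = 6.305/0.8 = 7.881 in; ε'_s = 0.003(c − d')/c = 0.0022 ≥ ε_y = 0.0021, so the compression steel yields.
M_n = (A_s − A'_s) f_y (d − a/2) + A'_s f_y (d − d') = 276 × (28 − 3.1525) + 38.4 × (28 − 2.2) = 6857.9 + 990.7 = 7848.6 kip·in.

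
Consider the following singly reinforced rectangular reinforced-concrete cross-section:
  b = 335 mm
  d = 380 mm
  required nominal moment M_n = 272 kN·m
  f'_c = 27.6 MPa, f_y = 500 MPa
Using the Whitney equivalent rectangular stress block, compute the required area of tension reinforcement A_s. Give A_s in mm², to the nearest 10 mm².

A_s ≈ 1660 mm²

With M_n = 0.85 f'_c a b (d − a/2), solve the quadratic for a:
a = d − √(d² − 2M_n/(0.85 f'_c b)) = 380 − √(380² − 2 × 272×10⁶/(0.85 × 27.6 × 335)) = 105.81 mm.
A_s = 0.85 f'_c a b / f_y = 0.85 × 27.6 × 105.81 × 335 / 500 = 1663.1 mm².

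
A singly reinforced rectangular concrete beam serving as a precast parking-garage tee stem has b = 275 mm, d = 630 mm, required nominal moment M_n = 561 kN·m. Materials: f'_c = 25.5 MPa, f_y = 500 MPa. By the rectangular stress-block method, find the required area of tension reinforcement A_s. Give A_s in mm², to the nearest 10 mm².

A_s ≈ 2060 mm²

With M_n = 0.85 f'_c a b (d − a/2), solve the quadratic for a:
a = d − √(d² − 2M_n/(0.85 f'_c b)) = 630 − √(630² − 2 × 561×10⁶/(0.85 × 25.5 × 275)) = 173.20 mm.
A_s = 0.85 f'_c a b / f_y = 0.85 × 25.5 × 173.20 × 275 / 500 = 2064.8 mm².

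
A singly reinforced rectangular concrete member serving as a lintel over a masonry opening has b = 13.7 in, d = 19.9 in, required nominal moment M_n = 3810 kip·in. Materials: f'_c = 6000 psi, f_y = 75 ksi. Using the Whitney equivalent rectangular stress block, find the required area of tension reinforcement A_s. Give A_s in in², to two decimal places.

A_s ≈ 2.76 in²

From M_n = 0.85 f'_c a b (d − a/2):
a = d − √(d² − 2M_n/(0.85 f'_c b)) = 19.9 − √(19.9² − 2 × 3810/(0.85 × 6 × 13.7)) = 2.960 in.
A_s = 0.85 f'_c a b / f_y = 0.85 × 6 × 2.960 × 13.7 / 75 = 2.758 in².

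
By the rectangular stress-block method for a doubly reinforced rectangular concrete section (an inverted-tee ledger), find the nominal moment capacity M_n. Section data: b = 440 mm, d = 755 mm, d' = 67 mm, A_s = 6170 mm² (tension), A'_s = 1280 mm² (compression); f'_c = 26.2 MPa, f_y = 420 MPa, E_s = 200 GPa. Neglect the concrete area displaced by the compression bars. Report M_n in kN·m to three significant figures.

M_n ≈ 1710 kN·m

Assume both tension and compression steel yield.
Net tension couple steel: A_s − A'_s = 4890 mm².
a = (A_s − A'_s) f_y / (0.85 f'_c b) = 2053800/(0.85 × 26.2 × 440) = 209.60 mm.
c = a/β₁ = 209.60/0.85 = 246.59 mm; ε'_s = 0.003(c − d')/c = 0.0022 ≥ f_y/E_s = 0.0021, so compression steel does yield.
M_n = (A_s − A'_s) f_y (d − a/2) + A'_s f_y (d − d') = [2053800 × (755 − 104.8) + 537600 × (755 − 67)] × 10⁻⁶ = 1335.38 + 369.87 = 1705.25 kN·m.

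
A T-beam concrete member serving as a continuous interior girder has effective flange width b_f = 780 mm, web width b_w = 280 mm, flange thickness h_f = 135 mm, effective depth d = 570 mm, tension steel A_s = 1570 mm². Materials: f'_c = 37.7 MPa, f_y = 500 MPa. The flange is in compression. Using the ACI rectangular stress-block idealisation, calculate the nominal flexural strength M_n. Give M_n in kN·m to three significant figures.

Tension: T = A_s f_y = 1570 × 500 = 785000 N.
Try a within the flange: a = T/(0.85 f'_c b_f) = 785000/(0.85 × 37.7 × 780) = 31.41 mm.
Since a = 31.41 ≤ h_f = 135 mm, the stress block lies entirely in the flange; analyse as a rectangular beam of width b_f.
M_n = T(d − a/2) = 785000 × (570 − 15.705) = 435.12 × 10⁶ N·mm.
M_n = 435.12 kN·m.

M_n ≈ 435 kN·m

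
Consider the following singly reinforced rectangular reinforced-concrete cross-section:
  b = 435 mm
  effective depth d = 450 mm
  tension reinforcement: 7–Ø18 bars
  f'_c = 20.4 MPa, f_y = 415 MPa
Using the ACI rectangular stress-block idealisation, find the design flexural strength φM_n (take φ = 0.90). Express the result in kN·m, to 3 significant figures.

φM_n ≈ 266 kN·m

A_s = 7 × 254 = 1778 mm².
T = A_s f_y = 1778 × 415 = 737870 N = 737.87 kN.
From C = T: a = T/(0.85 f'_c b) = 737870/(0.85 × 20.4 × 435) = 97.82 mm.
M_n = T(d − a/2) = 737.87 kN × (450 − 48.91) mm = 295.95 kN·m.
φM_n = 0.90 × 295.95 = 266.36 kN·m.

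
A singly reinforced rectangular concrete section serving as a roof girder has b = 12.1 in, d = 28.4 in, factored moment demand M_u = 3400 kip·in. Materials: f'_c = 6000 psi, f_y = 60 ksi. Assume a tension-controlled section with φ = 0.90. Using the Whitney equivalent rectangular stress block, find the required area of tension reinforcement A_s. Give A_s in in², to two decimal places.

A_s ≈ 2.31 in²

M_n = M_u/φ = 3400/0.90 = 3777.78 kip·in.
From M_n = 0.85 f'_c a b (d − a/2):
a = d − √(d² − 2M_n/(0.85 f'_c b)) = 28.4 − √(28.4² − 2 × 3777.78/(0.85 × 6 × 12.1)) = 2.244 in.
A_s = 0.85 f'_c a b / f_y = 0.85 × 6 × 2.244 × 12.1 / 60 = 2.308 in².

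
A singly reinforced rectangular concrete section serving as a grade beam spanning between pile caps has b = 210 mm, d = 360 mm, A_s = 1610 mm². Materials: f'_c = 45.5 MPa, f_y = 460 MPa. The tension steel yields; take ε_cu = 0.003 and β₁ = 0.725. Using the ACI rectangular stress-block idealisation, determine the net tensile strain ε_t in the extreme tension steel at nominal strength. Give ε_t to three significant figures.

ε_t ≈ 0.00559

a = A_s f_y/(0.85 f'_c b) = 91.19 mm.
β₁ = 0.725, so c = a/β₁ = 91.19/0.725 = 125.78 mm.
From the linear strain diagram with ε_cu = 0.003: ε_t = 0.003 (d − c)/c = 0.003 × (360 − 125.78)/125.78 = 0.00559.
Since ε_t ≥ 0.005, the section is tension-controlled.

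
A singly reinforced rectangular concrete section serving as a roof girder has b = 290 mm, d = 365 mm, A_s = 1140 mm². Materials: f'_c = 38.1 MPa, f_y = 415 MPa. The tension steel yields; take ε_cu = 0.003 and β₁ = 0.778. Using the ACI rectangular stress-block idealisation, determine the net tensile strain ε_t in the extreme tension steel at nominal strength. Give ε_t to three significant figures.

ε_t ≈ 0.0139

a = A_s f_y/(0.85 f'_c b) = 50.37 mm.
β₁ = 0.778, so c = a/β₁ = 50.37/0.778 = 64.74 mm.
From the linear strain diagram with ε_cu = 0.003: ε_t = 0.003 (d − c)/c = 0.003 × (365 − 64.74)/64.74 = 0.0139.
Since ε_t ≥ 0.005, the section is tension-controlled.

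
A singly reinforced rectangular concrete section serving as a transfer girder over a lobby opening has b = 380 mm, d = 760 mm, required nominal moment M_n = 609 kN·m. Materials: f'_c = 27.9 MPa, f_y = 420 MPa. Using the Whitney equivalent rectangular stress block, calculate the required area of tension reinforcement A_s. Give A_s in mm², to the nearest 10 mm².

A_s ≈ 2030 mm²

With M_n = 0.85 f'_c a b (d − a/2), solve the quadratic for a:
a = d − √(d² − 2M_n/(0.85 f'_c b)) = 760 − √(760² − 2 × 609×10⁶/(0.85 × 27.9 × 380)) = 94.84 mm.
A_s = 0.85 f'_c a b / f_y = 0.85 × 27.9 × 94.84 × 380 / 420 = 2034.9 mm².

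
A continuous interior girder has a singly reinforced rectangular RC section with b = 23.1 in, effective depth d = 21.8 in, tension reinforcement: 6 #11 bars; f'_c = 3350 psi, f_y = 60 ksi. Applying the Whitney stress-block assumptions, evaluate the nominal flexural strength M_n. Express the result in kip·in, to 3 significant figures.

M_n ≈ 9850 kip·in

A_s = 6 × 1.56 = 9.36 in².
T = A_s f_y = 9.36 × 60 = 561.6 kips.
a = T/(0.85 f'_c b) = 561.6/(0.85 × 3.35 × 23.1) = 8.538 in.
M_n = T(d − a/2) = 561.6 × (21.8 − 4.269) = 9845.4 kip·in.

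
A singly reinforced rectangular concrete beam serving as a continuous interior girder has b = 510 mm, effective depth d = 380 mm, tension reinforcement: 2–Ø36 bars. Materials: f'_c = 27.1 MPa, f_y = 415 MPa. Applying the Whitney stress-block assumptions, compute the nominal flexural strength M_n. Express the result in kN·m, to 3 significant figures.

A_s = 2 × 1018 = 2036 mm².
T = A_s f_y = 2036 × 415 = 844940 N = 844.94 kN.
From C = T: a = T/(0.85 f'_c b) = 844940/(0.85 × 27.1 × 510) = 71.92 mm.
M_n = T(d − a/2) = 844.94 kN × (380 − 35.96) mm = 290.69 kN·m.

M_n ≈ 291 kN·m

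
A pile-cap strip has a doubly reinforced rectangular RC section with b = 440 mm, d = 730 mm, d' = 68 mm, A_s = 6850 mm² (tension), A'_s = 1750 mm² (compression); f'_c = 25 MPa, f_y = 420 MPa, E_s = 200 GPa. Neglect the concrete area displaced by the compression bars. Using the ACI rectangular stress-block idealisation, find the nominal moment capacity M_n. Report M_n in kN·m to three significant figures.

Assume both tension and compression steel yield.
Net tension couple steel: A_s − A'_s = 5100 mm².
a = (A_s − A'_s) f_y / (0.85 f'_c b) = 2142000/(0.85 × 25 × 440) = 229.09 mm.
c = a/β₁ = 229.09/0.85 = 269.52 mm; ε'_s = 0.003(c − d')/c = 0.0022 ≥ f_y/E_s = 0.0021, so compression steel does yield.
M_n = (A_s − A'_s) f_y (d − a/2) + A'_s f_y (d − d') = [2142000 × (730 − 114.545) + 735000 × (730 − 68)] × 10⁻⁶ = 1318.30 + 486.57 = 1804.87 kN·m.

M_n ≈ 1800 kN·m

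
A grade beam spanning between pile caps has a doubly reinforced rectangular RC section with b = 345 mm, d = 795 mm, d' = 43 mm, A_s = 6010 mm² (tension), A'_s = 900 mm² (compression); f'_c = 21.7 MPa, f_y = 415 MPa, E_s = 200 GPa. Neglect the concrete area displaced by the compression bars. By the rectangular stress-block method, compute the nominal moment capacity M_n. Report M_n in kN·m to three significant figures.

Assume both tension and compression steel yield.
Net tension couple steel: A_s − A'_s = 5110 mm².
a = (A_s − A'_s) f_y / (0.85 f'_c b) = 2120650/(0.85 × 21.7 × 345) = 333.25 mm.
c = a/β₁ = 333.25/0.85 = 392.06 mm; ε'_s = 0.003(c − d')/c = 0.0027 ≥ f_y/E_s = 0.0021, so compression steel does yield.
M_n = (A_s − A'_s) f_y (d − a/2) + A'_s f_y (d − d') = [2120650 × (795 − 166.625) + 373500 × (795 − 43)] × 10⁻⁶ = 1332.56 + 280.87 = 1613.43 kN·m.

M_n ≈ 1610 kN·m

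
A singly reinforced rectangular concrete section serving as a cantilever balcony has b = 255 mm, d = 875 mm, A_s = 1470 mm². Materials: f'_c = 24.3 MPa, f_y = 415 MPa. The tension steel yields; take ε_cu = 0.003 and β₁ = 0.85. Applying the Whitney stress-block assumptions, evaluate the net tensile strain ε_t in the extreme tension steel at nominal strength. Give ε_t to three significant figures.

a = A_s f_y/(0.85 f'_c b) = 115.82 mm.
β₁ = 0.85, so c = a/β₁ = 115.82/0.85 = 136.26 mm.
From the linear strain diagram with ε_cu = 0.003: ε_t = 0.003 (d − c)/c = 0.003 × (875 − 136.26)/136.26 = 0.0163.
Since ε_t ≥ 0.005, the section is tension-controlled.

ε_t ≈ 0.0163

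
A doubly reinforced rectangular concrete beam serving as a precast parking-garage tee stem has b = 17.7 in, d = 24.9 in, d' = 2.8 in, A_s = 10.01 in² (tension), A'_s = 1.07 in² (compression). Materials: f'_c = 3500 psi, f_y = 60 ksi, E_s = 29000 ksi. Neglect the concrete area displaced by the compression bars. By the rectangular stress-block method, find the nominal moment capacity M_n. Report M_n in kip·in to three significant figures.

M_n ≈ 12000 kip·in

Assume both steels yield.
a = (A_s − A'_s) f_y/(0.85 f'_c b) = (10.01 − 1.07) × 60/(0.85 × 3.5 × 17.7) = 10.187 in.
c = a/β₁ = 10.187/0.85 = 11.985 in; ε'_s = 0.003(c − d')/c = 0.0023 ≥ ε_y = 0.0021, so the compression steel yields.
M_n = (A_s − A'_s) f_y (d − a/2) + A'_s f_y (d − d') = 536.4 × (24.9 − 5.0935) + 64.2 × (24.9 − 2.8) = 10624.2 + 1418.8 = 12043.0 kip·in.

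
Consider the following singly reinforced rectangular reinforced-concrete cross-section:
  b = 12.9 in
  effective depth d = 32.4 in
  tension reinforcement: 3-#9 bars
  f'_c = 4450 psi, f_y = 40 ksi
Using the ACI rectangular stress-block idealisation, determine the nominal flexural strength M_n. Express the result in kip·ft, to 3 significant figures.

A_s = 3 × 1 = 3 in².
T = A_s f_y = 3 × 40 = 120 kips.
a = T/(0.85 f'_c b) = 120/(0.85 × 4.45 × 12.9) = 2.459 in.
M_n = T(d − a/2) = 120 × (32.4 − 1.2295) = 3740.5 kip·in = 3740.5/12 = 311.71 kip·ft.

M_n ≈ 312 kip·ft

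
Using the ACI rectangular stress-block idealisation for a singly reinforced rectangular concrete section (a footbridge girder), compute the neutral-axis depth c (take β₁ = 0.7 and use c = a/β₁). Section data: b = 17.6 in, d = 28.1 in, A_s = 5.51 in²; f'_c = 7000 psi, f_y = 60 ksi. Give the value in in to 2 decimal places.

c ≈ 4.51 in

T = A_s f_y = 5.51 × 60 = 330.6 kips.
a = T/(0.85 f'_c b) = 330.6/(0.85 × 7 × 17.6) = 3.1570 in.
With β₁ = 0.7, c = a/β₁ = 3.1570/0.7 = 4.51 in.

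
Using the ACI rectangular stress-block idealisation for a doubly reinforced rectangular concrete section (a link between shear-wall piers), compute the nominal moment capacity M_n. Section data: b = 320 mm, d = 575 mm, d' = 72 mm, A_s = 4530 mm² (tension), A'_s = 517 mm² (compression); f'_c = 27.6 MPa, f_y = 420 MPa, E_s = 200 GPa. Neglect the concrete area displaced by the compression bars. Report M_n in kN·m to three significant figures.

M_n ≈ 889 kN·m

Assume both tension and compression steel yield.
Net tension couple steel: A_s − A'_s = 4013 mm².
a = (A_s − A'_s) f_y / (0.85 f'_c b) = 1685460/(0.85 × 27.6 × 320) = 224.51 mm.
c = a/β₁ = 224.51/0.85 = 264.13 mm; ε'_s = 0.003(c − d')/c = 0.0022 ≥ f_y/E_s = 0.0021, so compression steel does yield.
M_n = (A_s − A'_s) f_y (d − a/2) + A'_s f_y (d − d') = [1685460 × (575 − 112.255) + 217140 × (575 − 72)] × 10⁻⁶ = 779.94 + 109.22 = 889.16 kN·m.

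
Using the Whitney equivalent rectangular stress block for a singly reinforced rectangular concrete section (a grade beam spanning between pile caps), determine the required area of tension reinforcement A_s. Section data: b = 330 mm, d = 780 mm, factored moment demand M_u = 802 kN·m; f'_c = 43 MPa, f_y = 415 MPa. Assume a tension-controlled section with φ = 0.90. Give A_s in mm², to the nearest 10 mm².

M_n = M_u/φ = 802/0.90 = 891.111 kN·m.
With M_n = 0.85 f'_c a b (d − a/2), solve the quadratic for a:
a = d − √(d² − 2M_n/(0.85 f'_c b)) = 780 − √(780² − 2 × 891.111×10⁶/(0.85 × 43 × 330)) = 101.30 mm.
A_s = 0.85 f'_c a b / f_y = 0.85 × 43 × 101.30 × 330 / 415 = 2944.2 mm².

A_s ≈ 2940 mm²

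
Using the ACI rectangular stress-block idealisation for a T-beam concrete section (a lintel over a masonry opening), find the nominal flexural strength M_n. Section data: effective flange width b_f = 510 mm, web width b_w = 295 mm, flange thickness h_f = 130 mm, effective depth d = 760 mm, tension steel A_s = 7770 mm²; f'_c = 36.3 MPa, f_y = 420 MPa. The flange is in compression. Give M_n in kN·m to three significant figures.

Tension: T = A_s f_y = 7770 × 420 = 3263400 N.
Try a within the flange: a = T/(0.85 f'_c b_f) = 3263400/(0.85 × 36.3 × 510) = 207.38 mm.
a = 207.38 > h_f = 130 mm: the block extends into the web. Split into flange-overhang and web parts.
C_f = 0.85 f'_c (b_f − b_w) h_f = 0.85 × 36.3 × (510 − 295) × 130 = 862397 N.
Remaining web compression depth: a_w = (T − C_f)/(0.85 f'_c b_w) = (3263400 − 862397)/(0.85 × 36.3 × 295) = 263.78 mm.
M_n = C_f(d − h_f/2) + (T − C_f)(d − a_w/2) = 862397 × (760 − 65) + 2401003 × (760 − 131.89) = 599.37 + 1508.09 = 2107.46 × 10⁶ N·mm.
M_n = 2107.46 kN·m.

M_n ≈ 2110 kN·m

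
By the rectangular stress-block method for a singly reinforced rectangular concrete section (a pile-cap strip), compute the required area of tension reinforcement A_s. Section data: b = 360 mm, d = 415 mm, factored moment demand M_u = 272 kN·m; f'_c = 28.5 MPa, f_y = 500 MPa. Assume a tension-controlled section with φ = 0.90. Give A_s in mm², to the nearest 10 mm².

M_n = M_u/φ = 272/0.90 = 302.222 kN·m.
With M_n = 0.85 f'_c a b (d − a/2), solve the quadratic for a:
a = d − √(d² − 2M_n/(0.85 f'_c b)) = 415 − √(415² − 2 × 302.222×10⁶/(0.85 × 28.5 × 360)) = 94.19 mm.
A_s = 0.85 f'_c a b / f_y = 0.85 × 28.5 × 94.19 × 360 / 500 = 1642.9 mm².

A_s ≈ 1640 mm²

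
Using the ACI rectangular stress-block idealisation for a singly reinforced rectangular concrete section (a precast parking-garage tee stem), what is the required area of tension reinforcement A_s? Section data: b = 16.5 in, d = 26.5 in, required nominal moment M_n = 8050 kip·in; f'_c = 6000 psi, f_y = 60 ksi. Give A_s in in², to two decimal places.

From M_n = 0.85 f'_c a b (d − a/2):
a = d − √(d² − 2M_n/(0.85 f'_c b)) = 26.5 − √(26.5² − 2 × 8050/(0.85 × 6 × 16.5)) = 3.896 in.
A_s = 0.85 f'_c a b / f_y = 0.85 × 6 × 3.896 × 16.5 / 60 = 5.464 in².

A_s ≈ 5.46 in²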